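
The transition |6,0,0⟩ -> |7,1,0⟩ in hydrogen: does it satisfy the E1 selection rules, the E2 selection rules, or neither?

E1

Δl = 1 − 0 = +1; l_i + l_f = 1.
Δm_l = +0.
E1 (Δl = ±1, |Δm_l| ≤ 1): satisfied.
E2 (Δl = 0,±2, l_i+l_f ≥ 2, |Δm_l| ≤ 2): not satisfied.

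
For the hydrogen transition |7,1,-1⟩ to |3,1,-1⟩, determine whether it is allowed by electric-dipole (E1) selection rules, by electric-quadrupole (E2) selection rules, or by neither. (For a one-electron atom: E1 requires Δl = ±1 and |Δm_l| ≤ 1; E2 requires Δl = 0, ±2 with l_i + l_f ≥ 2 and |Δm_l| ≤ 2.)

E2

Δl = 1 − 1 = +0; l_i + l_f = 2.
Δm_l = +0.
E1 (Δl = ±1, |Δm_l| ≤ 1): not satisfied.
E2 (Δl = 0,±2, l_i+l_f ≥ 2, |Δm_l| ≤ 2): satisfied.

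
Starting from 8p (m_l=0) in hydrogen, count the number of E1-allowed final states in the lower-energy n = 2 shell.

1

E1 requires Δl = ±1, so l_f ∈ {0, 2}; with 0 ≤ l_f ≤ n_f−1 = 1, the allowed l_f values are {0}.
For l_f = 0: m_f ∈ {m_i−1, m_i, m_i+1} ∩ [−0, 0] = {0} → 1 state.
Total: 1.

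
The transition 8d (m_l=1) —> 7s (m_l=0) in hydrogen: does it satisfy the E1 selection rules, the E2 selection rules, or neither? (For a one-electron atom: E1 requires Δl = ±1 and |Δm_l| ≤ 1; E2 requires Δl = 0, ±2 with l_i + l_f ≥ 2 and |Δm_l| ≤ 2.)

E2

Δl = 0 − 2 = -2; l_i + l_f = 2.
Δm_l = -1.
E1 (Δl = ±1, |Δm_l| ≤ 1): not satisfied.
E2 (Δl = 0,±2, l_i+l_f ≥ 2, |Δm_l| ≤ 2): satisfied.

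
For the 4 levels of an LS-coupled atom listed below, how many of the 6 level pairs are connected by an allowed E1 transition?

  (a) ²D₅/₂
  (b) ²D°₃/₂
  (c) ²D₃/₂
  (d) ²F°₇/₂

(a)–(b): allowed.
(a)–(c): forbidden (parity).
(a)–(d): allowed.
(b)–(c): allowed.
(b)–(d): forbidden (parity, ΔJ).
(c)–(d): forbidden (ΔJ).
Allowed pairs: 3 of 6.

3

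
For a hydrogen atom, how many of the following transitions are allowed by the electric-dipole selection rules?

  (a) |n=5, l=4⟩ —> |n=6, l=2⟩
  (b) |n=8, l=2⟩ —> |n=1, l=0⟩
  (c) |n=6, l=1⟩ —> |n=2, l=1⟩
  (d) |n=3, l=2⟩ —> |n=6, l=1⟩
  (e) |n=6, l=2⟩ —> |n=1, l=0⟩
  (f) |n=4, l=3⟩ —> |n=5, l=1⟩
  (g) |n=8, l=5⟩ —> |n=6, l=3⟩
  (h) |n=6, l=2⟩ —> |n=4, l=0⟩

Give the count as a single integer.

1

(a) forbidden — Δl = -2 (E1 requires Δl = ±1)
(b) forbidden — Δl = -2 (E1 requires Δl = ±1)
(c) forbidden — Δl = +0 (E1 requires Δl = ±1)
(d) allowed
(e) forbidden — Δl = -2 (E1 requires Δl = ±1)
(f) forbidden — Δl = -2 (E1 requires Δl = ±1)
(g) forbidden — Δl = -2 (E1 requires Δl = ±1)
(h) forbidden — Δl = -2 (E1 requires Δl = ±1)
Total allowed: 1 of 8.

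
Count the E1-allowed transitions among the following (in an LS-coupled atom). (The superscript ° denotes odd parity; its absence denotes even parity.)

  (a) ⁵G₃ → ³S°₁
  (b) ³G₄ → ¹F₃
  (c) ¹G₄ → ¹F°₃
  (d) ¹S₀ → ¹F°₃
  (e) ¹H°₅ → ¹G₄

(a) forbidden (ΔS, ΔL, ΔJ fail)
(b) forbidden (parity, ΔS fail)
(c) allowed
(d) forbidden (ΔL, ΔJ fail)
(e) allowed
Total allowed: 2 of 5.

2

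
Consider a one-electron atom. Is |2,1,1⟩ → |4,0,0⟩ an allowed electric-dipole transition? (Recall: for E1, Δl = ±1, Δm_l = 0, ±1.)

Initial l = 1, final l = 0, so Δl = -1. E1 requires Δl = ±1: ok.
m_l: 1 → 0 (Δm_l = -1). |Δm_l| ≤ 1 ok.
All E1 selection rules are satisfied.

allowed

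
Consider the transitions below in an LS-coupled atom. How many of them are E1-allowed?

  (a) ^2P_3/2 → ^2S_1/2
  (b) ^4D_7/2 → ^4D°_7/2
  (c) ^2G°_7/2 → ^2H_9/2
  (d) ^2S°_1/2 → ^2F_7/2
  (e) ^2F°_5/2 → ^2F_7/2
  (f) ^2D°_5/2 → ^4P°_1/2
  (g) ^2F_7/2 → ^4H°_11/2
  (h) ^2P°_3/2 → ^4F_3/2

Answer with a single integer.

3

(a) forbidden (parity fails)
(b) allowed
(c) allowed
(d) forbidden (ΔL, ΔJ fail)
(e) allowed
(f) forbidden (parity, ΔS, ΔJ fail)
(g) forbidden (ΔS, ΔL, ΔJ fail)
(h) forbidden (ΔS, ΔL fail)
Total allowed: 3 of 8.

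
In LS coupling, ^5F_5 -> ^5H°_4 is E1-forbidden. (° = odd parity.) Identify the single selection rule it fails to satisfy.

the ΔL = 0, ±1 rule

Reading off the term symbols: S 2→2, L 3→5, J 5→4, parity even→odd.
Parity must change: even → odd — passes.
ΔS = 0: S: 2 → 2 — passes.
ΔL = 0, ±1 (not L=0↔0): L: 3 → 5, ΔL = +2 — fails.
ΔJ = 0, ±1 (not J=0↔0): J: 5 → 4, ΔJ = -1 — passes.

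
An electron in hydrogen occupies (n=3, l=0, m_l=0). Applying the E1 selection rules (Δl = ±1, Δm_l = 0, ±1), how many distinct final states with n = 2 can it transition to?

E1 requires Δl = ±1, so l_f ∈ {-1, 1}; with 0 ≤ l_f ≤ n_f−1 = 1, the allowed l_f values are {1}.
For l_f = 1: m_f ∈ {m_i−1, m_i, m_i+1} ∩ [−1, 1] = {-1, 0, 1} → 3 states.
Total: 3.

3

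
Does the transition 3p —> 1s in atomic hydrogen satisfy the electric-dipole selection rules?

l: 1 → 0 (Δl = -1). Δl = ±1 satisfied.
All E1 selection rules are satisfied.

allowed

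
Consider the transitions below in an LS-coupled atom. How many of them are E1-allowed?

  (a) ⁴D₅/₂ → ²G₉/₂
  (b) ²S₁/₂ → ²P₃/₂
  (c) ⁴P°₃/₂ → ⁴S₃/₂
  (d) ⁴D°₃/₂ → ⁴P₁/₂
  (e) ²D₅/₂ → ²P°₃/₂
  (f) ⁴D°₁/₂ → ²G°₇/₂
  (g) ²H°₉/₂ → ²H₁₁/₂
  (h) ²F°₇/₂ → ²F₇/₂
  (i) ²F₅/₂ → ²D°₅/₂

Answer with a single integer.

6

(a) forbidden (parity, ΔS, ΔL, ΔJ fail)
(b) forbidden (parity fails)
(c) allowed
(d) allowed
(e) allowed
(f) forbidden (parity, ΔS, ΔL, ΔJ fail)
(g) allowed
(h) allowed
(i) allowed
Total allowed: 6 of 9.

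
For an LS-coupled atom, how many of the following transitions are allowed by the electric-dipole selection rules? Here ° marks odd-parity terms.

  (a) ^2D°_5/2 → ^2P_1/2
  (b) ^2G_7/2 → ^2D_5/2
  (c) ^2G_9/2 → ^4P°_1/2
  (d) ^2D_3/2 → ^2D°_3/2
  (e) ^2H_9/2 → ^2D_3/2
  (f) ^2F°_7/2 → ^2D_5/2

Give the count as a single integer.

2

(a) forbidden (ΔJ fails)
(b) forbidden (parity, ΔL fail)
(c) forbidden (ΔS, ΔL, ΔJ fail)
(d) allowed
(e) forbidden (parity, ΔL, ΔJ fail)
(f) allowed
Total allowed: 2 of 6.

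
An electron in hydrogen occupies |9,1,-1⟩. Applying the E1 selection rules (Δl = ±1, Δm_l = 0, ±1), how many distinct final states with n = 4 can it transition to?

E1 requires Δl = ±1, so l_f ∈ {0, 2}; with 0 ≤ l_f ≤ n_f−1 = 3, the allowed l_f values are {0, 2}.
For l_f = 0: m_f ∈ {m_i−1, m_i, m_i+1} ∩ [−0, 0] = {0} → 1 state.
For l_f = 2: m_f ∈ {m_i−1, m_i, m_i+1} ∩ [−2, 2] = {-2, -1, 0} → 3 states.
Total: 4.

4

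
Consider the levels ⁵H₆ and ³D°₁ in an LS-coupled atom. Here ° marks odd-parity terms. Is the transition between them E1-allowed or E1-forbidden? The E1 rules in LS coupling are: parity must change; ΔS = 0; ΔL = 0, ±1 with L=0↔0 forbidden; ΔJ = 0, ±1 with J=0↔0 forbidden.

forbidden

Parity must change: even → odd — ✓.
ΔS = 0: S: 2 → 1 — ✗.
ΔL = 0, ±1 (not L=0↔0): L: 5 → 2, ΔL = -3 — ✗.
ΔJ = 0, ±1 (not J=0↔0): J: 6 → 1, ΔJ = -5 — ✗.
Rule(s) violated: ΔS, ΔL, ΔJ.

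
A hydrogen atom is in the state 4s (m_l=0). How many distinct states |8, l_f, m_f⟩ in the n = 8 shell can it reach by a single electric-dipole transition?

E1 requires Δl = ±1, so l_f ∈ {-1, 1}; with 0 ≤ l_f ≤ n_f−1 = 7, the allowed l_f values are {1}.
For l_f = 1: m_f ∈ {m_i−1, m_i, m_i+1} ∩ [−1, 1] = {-1, 0, 1} → 3 states.
Total: 3.

3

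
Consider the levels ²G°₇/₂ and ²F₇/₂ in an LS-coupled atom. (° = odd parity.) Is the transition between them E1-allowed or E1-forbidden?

Reading off the term symbols: S 1/2→1/2, L 4→3, J 7/2→7/2, parity odd→even.
Parity must change: odd → even — passes.
ΔJ = 0, ±1 (not J=0↔0): J: 7/2 → 7/2, ΔJ = +0 — passes.
ΔS = 0: S: 1/2 → 1/2 — passes.
ΔL = 0, ±1 (not L=0↔0): L: 4 → 3, ΔL = -1 — passes.
All four E1 rules are satisfied.

allowed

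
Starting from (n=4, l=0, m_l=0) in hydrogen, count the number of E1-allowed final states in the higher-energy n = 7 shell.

3

E1 requires Δl = ±1, so l_f ∈ {-1, 1}; with 0 ≤ l_f ≤ n_f−1 = 6, the allowed l_f values are {1}.
For l_f = 1: m_f ∈ {m_i−1, m_i, m_i+1} ∩ [−1, 1] = {-1, 0, 1} → 3 states.
Total: 3.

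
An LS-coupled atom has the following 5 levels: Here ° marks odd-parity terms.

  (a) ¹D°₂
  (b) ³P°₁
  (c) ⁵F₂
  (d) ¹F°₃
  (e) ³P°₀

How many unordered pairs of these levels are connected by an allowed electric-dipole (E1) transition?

0

(a)–(b): forbidden (parity, ΔS).
(a)–(c): forbidden (ΔS).
(a)–(d): forbidden (parity).
(a)–(e): forbidden (parity, ΔS, ΔJ).
(b)–(c): forbidden (ΔS, ΔL).
(b)–(d): forbidden (parity, ΔS, ΔL, ΔJ).
(b)–(e): forbidden (parity).
(c)–(d): forbidden (ΔS).
(c)–(e): forbidden (ΔS, ΔL, ΔJ).
(d)–(e): forbidden (parity, ΔS, ΔL, ΔJ).
Allowed pairs: 0 of 10.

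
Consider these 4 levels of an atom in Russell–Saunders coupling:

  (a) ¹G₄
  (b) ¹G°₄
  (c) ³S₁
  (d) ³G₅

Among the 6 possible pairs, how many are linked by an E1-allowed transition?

(a)–(b): allowed.
(a)–(c): forbidden (parity, ΔS, ΔL, ΔJ).
(a)–(d): forbidden (parity, ΔS).
(b)–(c): forbidden (ΔS, ΔL, ΔJ).
(b)–(d): forbidden (ΔS).
(c)–(d): forbidden (parity, ΔL, ΔJ).
Allowed pairs: 1 of 6.

1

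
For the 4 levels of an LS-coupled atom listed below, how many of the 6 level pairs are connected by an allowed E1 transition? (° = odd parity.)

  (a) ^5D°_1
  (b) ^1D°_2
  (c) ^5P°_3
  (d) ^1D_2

(a)–(b): forbidden (parity, ΔS).
(a)–(c): forbidden (parity, ΔJ).
(a)–(d): forbidden (ΔS).
(b)–(c): forbidden (parity, ΔS).
(b)–(d): allowed.
(c)–(d): forbidden (ΔS).
Allowed pairs: 1 of 6.

1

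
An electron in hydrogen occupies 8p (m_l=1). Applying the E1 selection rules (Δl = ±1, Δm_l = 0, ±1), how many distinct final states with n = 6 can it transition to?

E1 requires Δl = ±1, so l_f ∈ {0, 2}; with 0 ≤ l_f ≤ n_f−1 = 5, the allowed l_f values are {0, 2}.
For l_f = 0: m_f ∈ {m_i−1, m_i, m_i+1} ∩ [−0, 0] = {0} → 1 state.
For l_f = 2: m_f ∈ {m_i−1, m_i, m_i+1} ∩ [−2, 2] = {0, 1, 2} → 3 states.
Total: 4.

4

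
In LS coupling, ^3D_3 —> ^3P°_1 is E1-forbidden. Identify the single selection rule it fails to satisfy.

the ΔJ = 0, ±1 rule

Reading off the term symbols: S 1→1, L 2→1, J 3→1, parity even→odd.
Parity must change: even → odd — passes.
ΔS = 0: S: 1 → 1 — passes.
ΔL = 0, ±1 (not L=0↔0): L: 2 → 1, ΔL = -1 — passes.
ΔJ = 0, ±1 (not J=0↔0): J: 3 → 1, ΔJ = -2 — fails.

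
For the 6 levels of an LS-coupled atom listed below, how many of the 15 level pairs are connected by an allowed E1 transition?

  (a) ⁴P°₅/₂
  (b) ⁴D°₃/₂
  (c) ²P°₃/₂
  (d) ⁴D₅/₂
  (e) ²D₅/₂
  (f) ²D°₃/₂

4

(a)–(b): forbidden (parity).
(a)–(c): forbidden (parity, ΔS).
(a)–(d): allowed.
(a)–(e): forbidden (ΔS).
(a)–(f): forbidden (parity, ΔS).
(b)–(c): forbidden (parity, ΔS).
(b)–(d): allowed.
(b)–(e): forbidden (ΔS).
(b)–(f): forbidden (parity, ΔS).
(c)–(d): forbidden (ΔS).
(c)–(e): allowed.
(c)–(f): forbidden (parity).
(d)–(e): forbidden (parity, ΔS).
(d)–(f): forbidden (ΔS).
(e)–(f): allowed.
Allowed pairs: 4 of 15.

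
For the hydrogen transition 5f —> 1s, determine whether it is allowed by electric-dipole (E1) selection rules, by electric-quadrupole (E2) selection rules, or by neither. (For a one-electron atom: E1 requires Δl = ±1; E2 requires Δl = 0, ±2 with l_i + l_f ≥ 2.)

Δl = 0 − 3 = -3; l_i + l_f = 3.
E1 (Δl = ±1): not satisfied.
E2 (Δl = 0,±2, l_i+l_f ≥ 2): not satisfied.

neither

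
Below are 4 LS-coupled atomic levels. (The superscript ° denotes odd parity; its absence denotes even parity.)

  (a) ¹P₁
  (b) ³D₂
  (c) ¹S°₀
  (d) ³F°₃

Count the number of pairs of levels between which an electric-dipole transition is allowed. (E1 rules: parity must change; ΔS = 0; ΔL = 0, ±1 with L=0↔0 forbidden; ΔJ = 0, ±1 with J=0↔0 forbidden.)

(a)–(b): forbidden (parity, ΔS).
(a)–(c): allowed.
(a)–(d): forbidden (ΔS, ΔL, ΔJ).
(b)–(c): forbidden (ΔS, ΔL, ΔJ).
(b)–(d): allowed.
(c)–(d): forbidden (parity, ΔS, ΔL, ΔJ).
Allowed pairs: 2 of 6.

2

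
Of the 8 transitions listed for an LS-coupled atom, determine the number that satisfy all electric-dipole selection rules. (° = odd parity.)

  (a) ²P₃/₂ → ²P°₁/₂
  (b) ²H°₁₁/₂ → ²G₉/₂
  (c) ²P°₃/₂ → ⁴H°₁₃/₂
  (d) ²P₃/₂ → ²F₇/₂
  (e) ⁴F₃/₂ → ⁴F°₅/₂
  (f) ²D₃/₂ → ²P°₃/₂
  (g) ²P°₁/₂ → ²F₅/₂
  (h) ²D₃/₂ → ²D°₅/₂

5

(a) allowed
(b) allowed
(c) forbidden (parity, ΔS, ΔL, ΔJ fail)
(d) forbidden (parity, ΔL, ΔJ fail)
(e) allowed
(f) allowed
(g) forbidden (ΔL, ΔJ fail)
(h) allowed
Total allowed: 5 of 8.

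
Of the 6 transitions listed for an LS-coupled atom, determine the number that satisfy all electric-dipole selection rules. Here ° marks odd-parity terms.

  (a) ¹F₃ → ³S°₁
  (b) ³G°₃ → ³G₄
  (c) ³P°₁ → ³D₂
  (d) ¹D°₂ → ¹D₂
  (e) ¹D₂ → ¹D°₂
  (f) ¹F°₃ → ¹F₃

(a) forbidden (ΔS, ΔL, ΔJ fail)
(b) allowed
(c) allowed
(d) allowed
(e) allowed
(f) allowed
Total allowed: 5 of 6.

5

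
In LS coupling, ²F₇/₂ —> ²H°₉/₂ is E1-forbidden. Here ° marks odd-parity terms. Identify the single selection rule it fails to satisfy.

the ΔL = 0, ±1 rule

Initial level: S=1/2, L=3, J=7/2, parity even. Final level: S=1/2, L=5, J=9/2, parity odd.
ΔS = 0: S: 1/2 → 1/2 — ✓.
ΔL = 0, ±1 (not L=0↔0): L: 3 → 5, ΔL = +2 — ✗.
ΔJ = 0, ±1 (not J=0↔0): J: 7/2 → 9/2, ΔJ = +1 — ✓.
Parity must change: even → odd — ✓.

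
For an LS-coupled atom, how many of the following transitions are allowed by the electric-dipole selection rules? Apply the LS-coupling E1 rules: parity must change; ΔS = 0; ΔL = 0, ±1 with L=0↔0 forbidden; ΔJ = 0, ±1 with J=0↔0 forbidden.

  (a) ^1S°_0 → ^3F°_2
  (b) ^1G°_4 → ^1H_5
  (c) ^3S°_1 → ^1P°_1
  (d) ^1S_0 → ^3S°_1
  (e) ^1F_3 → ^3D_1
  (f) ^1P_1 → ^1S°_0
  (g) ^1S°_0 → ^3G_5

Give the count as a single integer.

2

(a) forbidden (parity, ΔS, ΔL, ΔJ fail)
(b) allowed
(c) forbidden (parity, ΔS fail)
(d) forbidden (ΔS, ΔL fail)
(e) forbidden (parity, ΔS, ΔJ fail)
(f) allowed
(g) forbidden (ΔS, ΔL, ΔJ fail)
Total allowed: 2 of 7.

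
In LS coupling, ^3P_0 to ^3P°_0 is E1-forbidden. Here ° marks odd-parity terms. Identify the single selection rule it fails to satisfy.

the J=0 ↔ J=0 exclusion

Initial level: S=1, L=1, J=0, parity even. Final level: S=1, L=1, J=0, parity odd.
Parity must change: even → odd — ok.
ΔS = 0: S: 1 → 1 — ok.
ΔL = 0, ±1 (not L=0↔0): L: 1 → 1, ΔL = +0 — ok.
ΔJ = 0, ±1 (not J=0↔0): J: 0 → 0, ΔJ = +0 — fails.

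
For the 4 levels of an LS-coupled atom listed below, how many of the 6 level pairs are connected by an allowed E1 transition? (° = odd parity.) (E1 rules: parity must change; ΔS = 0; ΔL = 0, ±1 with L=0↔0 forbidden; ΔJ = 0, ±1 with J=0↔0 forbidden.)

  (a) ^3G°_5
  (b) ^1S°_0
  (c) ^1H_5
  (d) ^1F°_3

(a)–(b): forbidden (parity, ΔS, ΔL, ΔJ).
(a)–(c): forbidden (ΔS).
(a)–(d): forbidden (parity, ΔS, ΔJ).
(b)–(c): forbidden (ΔL, ΔJ).
(b)–(d): forbidden (parity, ΔL, ΔJ).
(c)–(d): forbidden (ΔL, ΔJ).
Allowed pairs: 0 of 6.

0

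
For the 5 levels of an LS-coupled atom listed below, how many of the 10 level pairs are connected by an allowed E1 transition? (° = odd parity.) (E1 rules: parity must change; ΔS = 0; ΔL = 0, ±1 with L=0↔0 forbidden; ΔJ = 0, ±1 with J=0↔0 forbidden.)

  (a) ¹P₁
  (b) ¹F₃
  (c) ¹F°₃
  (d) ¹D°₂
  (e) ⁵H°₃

(a)–(b): forbidden (parity, ΔL, ΔJ).
(a)–(c): forbidden (ΔL, ΔJ).
(a)–(d): allowed.
(a)–(e): forbidden (ΔS, ΔL, ΔJ).
(b)–(c): allowed.
(b)–(d): allowed.
(b)–(e): forbidden (ΔS, ΔL).
(c)–(d): forbidden (parity).
(c)–(e): forbidden (parity, ΔS, ΔL).
(d)–(e): forbidden (parity, ΔS, ΔL).
Allowed pairs: 3 of 10.

3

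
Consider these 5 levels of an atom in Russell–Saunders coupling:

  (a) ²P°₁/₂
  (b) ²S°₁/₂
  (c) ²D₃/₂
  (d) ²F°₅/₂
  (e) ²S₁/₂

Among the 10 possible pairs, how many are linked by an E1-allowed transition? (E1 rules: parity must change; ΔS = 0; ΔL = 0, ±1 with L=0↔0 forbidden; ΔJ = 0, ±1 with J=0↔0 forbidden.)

3

(a)–(b): forbidden (parity).
(a)–(c): allowed.
(a)–(d): forbidden (parity, ΔL, ΔJ).
(a)–(e): allowed.
(b)–(c): forbidden (ΔL).
(b)–(d): forbidden (parity, ΔL, ΔJ).
(b)–(e): forbidden (ΔL).
(c)–(d): allowed.
(c)–(e): forbidden (parity, ΔL).
(d)–(e): forbidden (ΔL, ΔJ).
Allowed pairs: 3 of 10.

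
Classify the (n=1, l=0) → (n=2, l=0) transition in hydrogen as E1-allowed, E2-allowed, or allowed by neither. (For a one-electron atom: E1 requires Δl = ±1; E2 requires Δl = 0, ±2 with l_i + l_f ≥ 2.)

Δl = 0 − 0 = +0; l_i + l_f = 0.
E1 (Δl = ±1): not satisfied.
E2 (Δl = 0,±2, l_i+l_f ≥ 2): not satisfied.

neither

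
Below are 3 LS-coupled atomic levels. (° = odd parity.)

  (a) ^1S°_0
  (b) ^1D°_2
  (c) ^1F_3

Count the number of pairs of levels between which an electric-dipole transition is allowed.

1

(a)–(b): forbidden (parity, ΔL, ΔJ).
(a)–(c): forbidden (ΔL, ΔJ).
(b)–(c): allowed.
Allowed pairs: 1 of 3.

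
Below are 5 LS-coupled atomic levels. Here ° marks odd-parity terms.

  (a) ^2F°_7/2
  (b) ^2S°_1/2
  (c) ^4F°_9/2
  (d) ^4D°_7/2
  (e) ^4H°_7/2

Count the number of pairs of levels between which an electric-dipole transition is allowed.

0

(a)–(b): forbidden (parity, ΔL, ΔJ).
(a)–(c): forbidden (parity, ΔS).
(a)–(d): forbidden (parity, ΔS).
(a)–(e): forbidden (parity, ΔS, ΔL).
(b)–(c): forbidden (parity, ΔS, ΔL, ΔJ).
(b)–(d): forbidden (parity, ΔS, ΔL, ΔJ).
(b)–(e): forbidden (parity, ΔS, ΔL, ΔJ).
(c)–(d): forbidden (parity).
(c)–(e): forbidden (parity, ΔL).
(d)–(e): forbidden (parity, ΔL).
Allowed pairs: 0 of 10.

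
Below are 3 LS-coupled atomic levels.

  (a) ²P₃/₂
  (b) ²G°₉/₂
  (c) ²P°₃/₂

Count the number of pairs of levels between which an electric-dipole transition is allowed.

(a)–(b): forbidden (ΔL, ΔJ).
(a)–(c): allowed.
(b)–(c): forbidden (parity, ΔL, ΔJ).
Allowed pairs: 1 of 3.

1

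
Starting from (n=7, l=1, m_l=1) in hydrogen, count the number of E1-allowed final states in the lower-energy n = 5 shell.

4

E1 requires Δl = ±1, so l_f ∈ {0, 2}; with 0 ≤ l_f ≤ n_f−1 = 4, the allowed l_f values are {0, 2}.
For l_f = 0: m_f ∈ {m_i−1, m_i, m_i+1} ∩ [−0, 0] = {0} → 1 state.
For l_f = 2: m_f ∈ {m_i−1, m_i, m_i+1} ∩ [−2, 2] = {0, 1, 2} → 3 states.
Total: 4.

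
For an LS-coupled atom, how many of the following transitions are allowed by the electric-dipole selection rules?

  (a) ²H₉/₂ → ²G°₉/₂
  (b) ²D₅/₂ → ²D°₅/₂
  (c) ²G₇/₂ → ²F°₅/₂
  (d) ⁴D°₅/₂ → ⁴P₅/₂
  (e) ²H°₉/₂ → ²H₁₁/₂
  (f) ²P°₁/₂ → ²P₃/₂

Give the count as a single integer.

(a) allowed
(b) allowed
(c) allowed
(d) allowed
(e) allowed
(f) allowed
Total allowed: 6 of 6.

6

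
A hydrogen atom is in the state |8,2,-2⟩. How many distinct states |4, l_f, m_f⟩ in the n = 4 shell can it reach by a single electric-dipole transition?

E1 requires Δl = ±1, so l_f ∈ {1, 3}; with 0 ≤ l_f ≤ n_f−1 = 3, the allowed l_f values are {1, 3}.
For l_f = 1: m_f ∈ {m_i−1, m_i, m_i+1} ∩ [−1, 1] = {-1} → 1 state.
For l_f = 3: m_f ∈ {m_i−1, m_i, m_i+1} ∩ [−3, 3] = {-3, -2, -1} → 3 states.
Total: 4.

4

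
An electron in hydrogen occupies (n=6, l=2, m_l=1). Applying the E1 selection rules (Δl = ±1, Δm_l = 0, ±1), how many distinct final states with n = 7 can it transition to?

E1 requires Δl = ±1, so l_f ∈ {1, 3}; with 0 ≤ l_f ≤ n_f−1 = 6, the allowed l_f values are {1, 3}.
For l_f = 1: m_f ∈ {m_i−1, m_i, m_i+1} ∩ [−1, 1] = {0, 1} → 2 states.
For l_f = 3: m_f ∈ {m_i−1, m_i, m_i+1} ∩ [−3, 3] = {0, 1, 2} → 3 states.
Total: 5.

5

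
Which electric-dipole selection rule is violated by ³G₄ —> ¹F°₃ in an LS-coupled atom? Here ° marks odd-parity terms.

ΔJ = 0, ±1 (not J=0↔0): J: 4 → 3, ΔJ = -1 — ✓.
Parity must change: even → odd — ✓.
ΔL = 0, ±1 (not L=0↔0): L: 4 → 3, ΔL = -1 — ✓.
ΔS = 0: S: 1 → 0 — ✗.

the ΔS = 0 rule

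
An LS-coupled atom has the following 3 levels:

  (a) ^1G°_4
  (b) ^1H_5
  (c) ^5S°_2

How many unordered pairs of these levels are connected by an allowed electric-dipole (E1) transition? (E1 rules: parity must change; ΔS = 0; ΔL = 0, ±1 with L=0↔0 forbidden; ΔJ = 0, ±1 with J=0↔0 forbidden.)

1

(a)–(b): allowed.
(a)–(c): forbidden (parity, ΔS, ΔL, ΔJ).
(b)–(c): forbidden (ΔS, ΔL, ΔJ).
Allowed pairs: 1 of 3.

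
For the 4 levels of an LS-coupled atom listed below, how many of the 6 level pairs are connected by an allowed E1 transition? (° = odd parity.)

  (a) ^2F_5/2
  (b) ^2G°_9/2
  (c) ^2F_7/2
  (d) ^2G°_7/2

(a)–(b): forbidden (ΔJ).
(a)–(c): forbidden (parity).
(a)–(d): allowed.
(b)–(c): allowed.
(b)–(d): forbidden (parity).
(c)–(d): allowed.
Allowed pairs: 3 of 6.

3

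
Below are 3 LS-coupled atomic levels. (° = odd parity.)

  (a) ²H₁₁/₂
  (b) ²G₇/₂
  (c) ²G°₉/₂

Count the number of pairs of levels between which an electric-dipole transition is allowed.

(a)–(b): forbidden (parity, ΔJ).
(a)–(c): allowed.
(b)–(c): allowed.
Allowed pairs: 2 of 3.

2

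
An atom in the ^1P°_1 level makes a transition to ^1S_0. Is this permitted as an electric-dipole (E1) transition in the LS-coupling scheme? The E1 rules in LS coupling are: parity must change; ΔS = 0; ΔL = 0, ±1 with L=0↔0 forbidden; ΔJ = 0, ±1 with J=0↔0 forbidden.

Parity must change: odd → even — satisfied.
ΔS = 0: S: 0 → 0 — satisfied.
ΔL = 0, ±1 (not L=0↔0): L: 1 → 0, ΔL = -1 — satisfied.
ΔJ = 0, ±1 (not J=0↔0): J: 1 → 0, ΔJ = -1 — satisfied.
All four E1 rules are satisfied.

allowed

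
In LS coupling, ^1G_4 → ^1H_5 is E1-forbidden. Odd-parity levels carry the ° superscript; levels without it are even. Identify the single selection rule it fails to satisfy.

parity

ΔJ = 0, ±1 (not J=0↔0): J: 4 → 5, ΔJ = +1 — passes.
ΔS = 0: S: 0 → 0 — passes.
Parity must change: even → even — fails.
ΔL = 0, ±1 (not L=0↔0): L: 4 → 5, ΔL = +1 — passes.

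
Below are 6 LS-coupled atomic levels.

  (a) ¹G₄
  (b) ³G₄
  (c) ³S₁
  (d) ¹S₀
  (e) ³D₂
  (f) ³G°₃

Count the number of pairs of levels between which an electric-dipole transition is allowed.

1

(a)–(b): forbidden (parity, ΔS).
(a)–(c): forbidden (parity, ΔS, ΔL, ΔJ).
(a)–(d): forbidden (parity, ΔL, ΔJ).
(a)–(e): forbidden (parity, ΔS, ΔL, ΔJ).
(a)–(f): forbidden (ΔS).
(b)–(c): forbidden (parity, ΔL, ΔJ).
(b)–(d): forbidden (parity, ΔS, ΔL, ΔJ).
(b)–(e): forbidden (parity, ΔL, ΔJ).
(b)–(f): allowed.
(c)–(d): forbidden (parity, ΔS, ΔL).
(c)–(e): forbidden (parity, ΔL).
(c)–(f): forbidden (ΔL, ΔJ).
(d)–(e): forbidden (parity, ΔS, ΔL, ΔJ).
(d)–(f): forbidden (ΔS, ΔL, ΔJ).
(e)–(f): forbidden (ΔL).
Allowed pairs: 1 of 15.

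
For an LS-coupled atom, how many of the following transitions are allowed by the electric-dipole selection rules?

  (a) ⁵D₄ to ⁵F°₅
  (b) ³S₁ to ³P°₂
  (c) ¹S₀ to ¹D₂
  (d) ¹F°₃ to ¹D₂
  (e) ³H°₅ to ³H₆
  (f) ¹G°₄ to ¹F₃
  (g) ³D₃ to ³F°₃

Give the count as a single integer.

6

(a) allowed
(b) allowed
(c) forbidden (parity, ΔL, ΔJ fail)
(d) allowed
(e) allowed
(f) allowed
(g) allowed
Total allowed: 6 of 7.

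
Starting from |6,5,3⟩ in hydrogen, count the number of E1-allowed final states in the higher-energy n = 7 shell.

6

E1 requires Δl = ±1, so l_f ∈ {4, 6}; with 0 ≤ l_f ≤ n_f−1 = 6, the allowed l_f values are {4, 6}.
For l_f = 4: m_f ∈ {m_i−1, m_i, m_i+1} ∩ [−4, 4] = {2, 3, 4} → 3 states.
For l_f = 6: m_f ∈ {m_i−1, m_i, m_i+1} ∩ [−6, 6] = {2, 3, 4} → 3 states.
Total: 6.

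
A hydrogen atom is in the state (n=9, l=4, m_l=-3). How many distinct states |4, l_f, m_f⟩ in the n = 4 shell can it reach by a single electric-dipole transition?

2

E1 requires Δl = ±1, so l_f ∈ {3, 5}; with 0 ≤ l_f ≤ n_f−1 = 3, the allowed l_f values are {3}.
For l_f = 3: m_f ∈ {m_i−1, m_i, m_i+1} ∩ [−3, 3] = {-3, -2} → 2 states.
Total: 2.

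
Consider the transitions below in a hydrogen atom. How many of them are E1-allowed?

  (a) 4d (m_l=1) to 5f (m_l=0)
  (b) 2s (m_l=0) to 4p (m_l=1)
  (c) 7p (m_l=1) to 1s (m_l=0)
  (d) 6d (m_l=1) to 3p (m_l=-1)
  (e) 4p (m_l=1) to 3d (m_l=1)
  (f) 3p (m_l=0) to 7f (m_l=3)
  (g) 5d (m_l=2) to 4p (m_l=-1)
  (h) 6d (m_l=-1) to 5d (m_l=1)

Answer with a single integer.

(a) allowed
(b) allowed
(c) allowed
(d) forbidden — Δm_l = -2 (E1 requires Δm_l = 0, ±1)
(e) allowed
(f) forbidden — Δl = +2 (E1 requires Δl = ±1); Δm_l = +3 (E1 requires Δm_l = 0, ±1)
(g) forbidden — Δm_l = -3 (E1 requires Δm_l = 0, ±1)
(h) forbidden — Δl = +0 (E1 requires Δl = ±1); Δm_l = +2 (E1 requires Δm_l = 0, ±1)
Total allowed: 4 of 8.

4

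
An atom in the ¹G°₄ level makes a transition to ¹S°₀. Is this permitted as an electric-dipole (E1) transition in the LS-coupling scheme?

Initial level: S=0, L=4, J=4, parity odd. Final level: S=0, L=0, J=0, parity odd.
ΔS = 0: S: 0 → 0 — satisfied.
Parity must change: odd → odd — violated.
ΔL = 0, ±1 (not L=0↔0): L: 4 → 0, ΔL = -4 — violated.
ΔJ = 0, ±1 (not J=0↔0): J: 4 → 0, ΔJ = -4 — violated.
Rule(s) violated: parity, ΔL, ΔJ.

forbidden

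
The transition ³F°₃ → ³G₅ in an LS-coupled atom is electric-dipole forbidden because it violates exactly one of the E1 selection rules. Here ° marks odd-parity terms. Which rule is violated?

the ΔJ = 0, ±1 rule

Parity must change: odd → even — ✓.
ΔL = 0, ±1 (not L=0↔0): L: 3 → 4, ΔL = +1 — ✓.
ΔJ = 0, ±1 (not J=0↔0): J: 3 → 5, ΔJ = +2 — ✗.
ΔS = 0: S: 1 → 1 — ✓.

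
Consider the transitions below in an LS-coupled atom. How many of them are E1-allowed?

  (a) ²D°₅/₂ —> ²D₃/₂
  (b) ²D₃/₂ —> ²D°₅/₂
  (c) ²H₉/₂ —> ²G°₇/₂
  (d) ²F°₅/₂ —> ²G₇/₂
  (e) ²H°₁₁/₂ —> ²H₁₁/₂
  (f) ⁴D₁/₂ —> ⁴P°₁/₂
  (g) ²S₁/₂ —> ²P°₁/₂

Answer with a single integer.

7

(a) allowed
(b) allowed
(c) allowed
(d) allowed
(e) allowed
(f) allowed
(g) allowed
Total allowed: 7 of 7.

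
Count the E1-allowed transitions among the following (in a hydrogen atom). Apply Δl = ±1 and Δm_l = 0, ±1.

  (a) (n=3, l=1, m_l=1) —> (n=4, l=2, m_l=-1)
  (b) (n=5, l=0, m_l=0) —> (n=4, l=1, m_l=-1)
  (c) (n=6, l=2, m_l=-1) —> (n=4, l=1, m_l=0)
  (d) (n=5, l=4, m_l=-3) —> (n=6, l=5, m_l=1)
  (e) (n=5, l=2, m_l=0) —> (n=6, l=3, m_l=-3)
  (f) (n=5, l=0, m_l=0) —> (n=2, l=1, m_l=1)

(a) forbidden — Δm_l = -2 (E1 requires Δm_l = 0, ±1)
(b) allowed
(c) allowed
(d) forbidden — Δm_l = +4 (E1 requires Δm_l = 0, ±1)
(e) forbidden — Δm_l = -3 (E1 requires Δm_l = 0, ±1)
(f) allowed
Total allowed: 3 of 6.

3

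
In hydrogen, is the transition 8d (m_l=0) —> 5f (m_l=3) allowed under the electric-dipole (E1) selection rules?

forbidden

Δl = 3 − 2 = +1; the E1 rule Δl = ±1 is ✓.
m_l: 0 → 3 (Δm_l = +3). |Δm_l| ≤ 1 ✗.
The transition is electric-dipole forbidden.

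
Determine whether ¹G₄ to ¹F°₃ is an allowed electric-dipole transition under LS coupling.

allowed

Reading off the term symbols: S 0→0, L 4→3, J 4→3, parity even→odd.
Parity must change: even → odd — ok.
ΔS = 0: S: 0 → 0 — ok.
ΔL = 0, ±1 (not L=0↔0): L: 4 → 3, ΔL = -1 — ok.
ΔJ = 0, ±1 (not J=0↔0): J: 4 → 3, ΔJ = -1 — ok.
All four E1 rules are satisfied.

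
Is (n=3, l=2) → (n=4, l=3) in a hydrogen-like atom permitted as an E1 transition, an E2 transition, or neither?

E1

Δl = 3 − 2 = +1; l_i + l_f = 5.
E1 (Δl = ±1): satisfied.
E2 (Δl = 0,±2, l_i+l_f ≥ 2): not satisfied.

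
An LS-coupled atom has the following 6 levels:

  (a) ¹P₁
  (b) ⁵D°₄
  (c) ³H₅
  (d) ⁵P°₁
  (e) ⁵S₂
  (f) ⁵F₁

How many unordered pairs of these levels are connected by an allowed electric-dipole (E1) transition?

(a)–(b): forbidden (ΔS, ΔJ).
(a)–(c): forbidden (parity, ΔS, ΔL, ΔJ).
(a)–(d): forbidden (ΔS).
(a)–(e): forbidden (parity, ΔS).
(a)–(f): forbidden (parity, ΔS, ΔL).
(b)–(c): forbidden (ΔS, ΔL).
(b)–(d): forbidden (parity, ΔJ).
(b)–(e): forbidden (ΔL, ΔJ).
(b)–(f): forbidden (ΔJ).
(c)–(d): forbidden (ΔS, ΔL, ΔJ).
(c)–(e): forbidden (parity, ΔS, ΔL, ΔJ).
(c)–(f): forbidden (parity, ΔS, ΔL, ΔJ).
(d)–(e): allowed.
(d)–(f): forbidden (ΔL).
(e)–(f): forbidden (parity, ΔL).
Allowed pairs: 1 of 15.

1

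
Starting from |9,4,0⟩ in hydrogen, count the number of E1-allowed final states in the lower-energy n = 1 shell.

0

E1 requires l_f ∈ {3, 5}, but neither lies in [0, 0], so no final state is reachable.
Total: 0.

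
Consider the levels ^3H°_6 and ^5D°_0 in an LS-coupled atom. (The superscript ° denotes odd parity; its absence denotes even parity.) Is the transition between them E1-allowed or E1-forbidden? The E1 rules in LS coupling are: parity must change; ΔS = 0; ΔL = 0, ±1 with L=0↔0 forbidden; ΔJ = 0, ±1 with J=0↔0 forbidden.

Initial level: S=1, L=5, J=6, parity odd. Final level: S=2, L=2, J=0, parity odd.
Parity must change: odd → odd — ✗.
ΔS = 0: S: 1 → 2 — ✗.
ΔL = 0, ±1 (not L=0↔0): L: 5 → 2, ΔL = -3 — ✗.
ΔJ = 0, ±1 (not J=0↔0): J: 6 → 0, ΔJ = -6 — ✗.
Rule(s) violated: parity, ΔS, ΔL, ΔJ.

forbidden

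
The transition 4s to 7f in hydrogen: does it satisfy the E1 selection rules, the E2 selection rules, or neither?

Δl = 3 − 0 = +3; l_i + l_f = 3.
E1 (Δl = ±1): not satisfied.
E2 (Δl = 0,±2, l_i+l_f ≥ 2): not satisfied.

neither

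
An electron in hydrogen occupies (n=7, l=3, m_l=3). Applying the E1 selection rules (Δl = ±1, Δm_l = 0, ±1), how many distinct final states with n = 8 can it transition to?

4

E1 requires Δl = ±1, so l_f ∈ {2, 4}; with 0 ≤ l_f ≤ n_f−1 = 7, the allowed l_f values are {2, 4}.
For l_f = 2: m_f ∈ {m_i−1, m_i, m_i+1} ∩ [−2, 2] = {2} → 1 state.
For l_f = 4: m_f ∈ {m_i−1, m_i, m_i+1} ∩ [−4, 4] = {2, 3, 4} → 3 states.
Total: 4.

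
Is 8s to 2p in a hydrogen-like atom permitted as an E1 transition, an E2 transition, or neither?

E1

Δl = 1 − 0 = +1; l_i + l_f = 1.
E1 (Δl = ±1): satisfied.
E2 (Δl = 0,±2, l_i+l_f ≥ 2): not satisfied.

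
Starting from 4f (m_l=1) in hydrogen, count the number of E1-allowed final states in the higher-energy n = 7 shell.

6

E1 requires Δl = ±1, so l_f ∈ {2, 4}; with 0 ≤ l_f ≤ n_f−1 = 6, the allowed l_f values are {2, 4}.
For l_f = 2: m_f ∈ {m_i−1, m_i, m_i+1} ∩ [−2, 2] = {0, 1, 2} → 3 states.
For l_f = 4: m_f ∈ {m_i−1, m_i, m_i+1} ∩ [−4, 4] = {0, 1, 2} → 3 states.
Total: 6.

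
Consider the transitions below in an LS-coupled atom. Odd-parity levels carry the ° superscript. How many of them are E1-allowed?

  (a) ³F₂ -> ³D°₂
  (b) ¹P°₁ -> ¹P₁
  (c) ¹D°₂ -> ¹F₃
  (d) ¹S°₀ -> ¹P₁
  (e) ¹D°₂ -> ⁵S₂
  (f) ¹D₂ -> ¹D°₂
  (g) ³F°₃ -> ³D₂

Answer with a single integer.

6

(a) allowed
(b) allowed
(c) allowed
(d) allowed
(e) forbidden (ΔS, ΔL fail)
(f) allowed
(g) allowed
Total allowed: 6 of 7.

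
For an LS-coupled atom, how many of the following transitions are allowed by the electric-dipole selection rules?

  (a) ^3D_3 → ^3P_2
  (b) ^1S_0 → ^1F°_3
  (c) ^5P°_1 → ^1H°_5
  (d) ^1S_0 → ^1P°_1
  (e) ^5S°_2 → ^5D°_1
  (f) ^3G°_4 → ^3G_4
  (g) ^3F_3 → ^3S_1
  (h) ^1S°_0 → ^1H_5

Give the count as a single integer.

2

(a) forbidden (parity fails)
(b) forbidden (ΔL, ΔJ fail)
(c) forbidden (parity, ΔS, ΔL, ΔJ fail)
(d) allowed
(e) forbidden (parity, ΔL fail)
(f) allowed
(g) forbidden (parity, ΔL, ΔJ fail)
(h) forbidden (ΔL, ΔJ fail)
Total allowed: 2 of 8.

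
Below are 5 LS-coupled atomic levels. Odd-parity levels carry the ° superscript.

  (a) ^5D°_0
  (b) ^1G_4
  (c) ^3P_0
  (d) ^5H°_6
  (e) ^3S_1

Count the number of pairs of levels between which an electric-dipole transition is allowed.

0

(a)–(b): forbidden (ΔS, ΔL, ΔJ).
(a)–(c): forbidden (ΔS, ΔJ).
(a)–(d): forbidden (parity, ΔL, ΔJ).
(a)–(e): forbidden (ΔS, ΔL).
(b)–(c): forbidden (parity, ΔS, ΔL, ΔJ).
(b)–(d): forbidden (ΔS, ΔJ).
(b)–(e): forbidden (parity, ΔS, ΔL, ΔJ).
(c)–(d): forbidden (ΔS, ΔL, ΔJ).
(c)–(e): forbidden (parity).
(d)–(e): forbidden (ΔS, ΔL, ΔJ).
Allowed pairs: 0 of 10.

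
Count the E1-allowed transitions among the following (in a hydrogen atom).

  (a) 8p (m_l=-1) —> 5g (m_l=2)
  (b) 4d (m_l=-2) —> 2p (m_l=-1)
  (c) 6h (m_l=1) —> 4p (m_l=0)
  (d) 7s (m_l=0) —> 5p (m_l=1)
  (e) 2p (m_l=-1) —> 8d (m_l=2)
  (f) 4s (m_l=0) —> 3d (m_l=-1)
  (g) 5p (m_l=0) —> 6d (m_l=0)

(a) forbidden — Δl = +3 (E1 requires Δl = ±1); Δm_l = +3 (E1 requires Δm_l = 0, ±1)
(b) allowed
(c) forbidden — Δl = -4 (E1 requires Δl = ±1)
(d) allowed
(e) forbidden — Δm_l = +3 (E1 requires Δm_l = 0, ±1)
(f) forbidden — Δl = +2 (E1 requires Δl = ±1)
(g) allowed
Total allowed: 3 of 7.

3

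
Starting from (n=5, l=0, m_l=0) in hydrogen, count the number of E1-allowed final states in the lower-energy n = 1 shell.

0

E1 requires l_f ∈ {-1, 1}, but neither lies in [0, 0], so no final state is reachable.
Total: 0.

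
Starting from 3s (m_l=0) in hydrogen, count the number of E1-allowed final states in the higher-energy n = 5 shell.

E1 requires Δl = ±1, so l_f ∈ {-1, 1}; with 0 ≤ l_f ≤ n_f−1 = 4, the allowed l_f values are {1}.
For l_f = 1: m_f ∈ {m_i−1, m_i, m_i+1} ∩ [−1, 1] = {-1, 0, 1} → 3 states.
Total: 3.

3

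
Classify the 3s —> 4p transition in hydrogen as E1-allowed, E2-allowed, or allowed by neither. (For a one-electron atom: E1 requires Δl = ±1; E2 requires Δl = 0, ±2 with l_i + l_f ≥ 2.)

E1

Δl = 1 − 0 = +1; l_i + l_f = 1.
E1 (Δl = ±1): satisfied.
E2 (Δl = 0,±2, l_i+l_f ≥ 2): not satisfied.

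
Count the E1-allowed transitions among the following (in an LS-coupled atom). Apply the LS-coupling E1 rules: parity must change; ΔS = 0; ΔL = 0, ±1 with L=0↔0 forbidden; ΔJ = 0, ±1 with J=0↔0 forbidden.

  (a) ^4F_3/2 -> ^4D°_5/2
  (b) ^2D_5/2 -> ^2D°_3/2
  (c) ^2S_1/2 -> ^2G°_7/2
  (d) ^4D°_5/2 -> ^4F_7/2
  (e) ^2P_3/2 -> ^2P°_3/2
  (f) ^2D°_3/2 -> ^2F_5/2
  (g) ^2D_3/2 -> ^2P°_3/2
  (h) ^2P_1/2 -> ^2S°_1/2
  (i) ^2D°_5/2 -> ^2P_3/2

8

(a) allowed
(b) allowed
(c) forbidden (ΔL, ΔJ fail)
(d) allowed
(e) allowed
(f) allowed
(g) allowed
(h) allowed
(i) allowed
Total allowed: 8 of 9.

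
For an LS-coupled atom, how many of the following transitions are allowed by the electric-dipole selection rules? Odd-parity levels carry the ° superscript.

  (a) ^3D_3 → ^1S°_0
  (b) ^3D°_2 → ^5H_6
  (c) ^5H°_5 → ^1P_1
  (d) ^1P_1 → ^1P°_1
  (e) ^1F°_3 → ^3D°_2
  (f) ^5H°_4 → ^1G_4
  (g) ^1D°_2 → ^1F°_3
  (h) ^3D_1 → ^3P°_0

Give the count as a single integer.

2

(a) forbidden (ΔS, ΔL, ΔJ fail)
(b) forbidden (ΔS, ΔL, ΔJ fail)
(c) forbidden (ΔS, ΔL, ΔJ fail)
(d) allowed
(e) forbidden (parity, ΔS fail)
(f) forbidden (ΔS fails)
(g) forbidden (parity fails)
(h) allowed
Total allowed: 2 of 8.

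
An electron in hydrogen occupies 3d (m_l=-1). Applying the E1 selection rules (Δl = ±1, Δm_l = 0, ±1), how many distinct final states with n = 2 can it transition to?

E1 requires Δl = ±1, so l_f ∈ {1, 3}; with 0 ≤ l_f ≤ n_f−1 = 1, the allowed l_f values are {1}.
For l_f = 1: m_f ∈ {m_i−1, m_i, m_i+1} ∩ [−1, 1] = {-1, 0} → 2 states.
Total: 2.

2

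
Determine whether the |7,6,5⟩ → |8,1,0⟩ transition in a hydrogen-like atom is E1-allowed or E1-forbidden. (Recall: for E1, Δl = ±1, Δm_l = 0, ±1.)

forbidden

Initial l = 6, final l = 1, so Δl = -5. E1 requires Δl = ±1: fails.
Δm_l = 0 − (5) = -5. E1 requires Δm_l = 0, ±1: fails.
The transition is electric-dipole forbidden.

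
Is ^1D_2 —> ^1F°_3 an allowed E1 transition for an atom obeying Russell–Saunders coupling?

allowed

Reading off the term symbols: S 0→0, L 2→3, J 2→3, parity even→odd.
Parity must change: even → odd — satisfied.
ΔS = 0: S: 0 → 0 — satisfied.
ΔL = 0, ±1 (not L=0↔0): L: 2 → 3, ΔL = +1 — satisfied.
ΔJ = 0, ±1 (not J=0↔0): J: 2 → 3, ΔJ = +1 — satisfied.
All four E1 rules are satisfied.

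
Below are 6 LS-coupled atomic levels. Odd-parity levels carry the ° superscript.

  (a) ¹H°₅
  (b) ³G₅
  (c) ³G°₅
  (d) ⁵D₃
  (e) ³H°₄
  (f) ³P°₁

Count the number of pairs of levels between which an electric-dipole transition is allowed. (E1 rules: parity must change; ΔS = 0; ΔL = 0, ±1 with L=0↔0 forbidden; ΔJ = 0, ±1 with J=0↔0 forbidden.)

2

(a)–(b): forbidden (ΔS).
(a)–(c): forbidden (parity, ΔS).
(a)–(d): forbidden (ΔS, ΔL, ΔJ).
(a)–(e): forbidden (parity, ΔS).
(a)–(f): forbidden (parity, ΔS, ΔL, ΔJ).
(b)–(c): allowed.
(b)–(d): forbidden (parity, ΔS, ΔL, ΔJ).
(b)–(e): allowed.
(b)–(f): forbidden (ΔL, ΔJ).
(c)–(d): forbidden (ΔS, ΔL, ΔJ).
(c)–(e): forbidden (parity).
(c)–(f): forbidden (parity, ΔL, ΔJ).
(d)–(e): forbidden (ΔS, ΔL).
(d)–(f): forbidden (ΔS, ΔJ).
(e)–(f): forbidden (parity, ΔL, ΔJ).
Allowed pairs: 2 of 15.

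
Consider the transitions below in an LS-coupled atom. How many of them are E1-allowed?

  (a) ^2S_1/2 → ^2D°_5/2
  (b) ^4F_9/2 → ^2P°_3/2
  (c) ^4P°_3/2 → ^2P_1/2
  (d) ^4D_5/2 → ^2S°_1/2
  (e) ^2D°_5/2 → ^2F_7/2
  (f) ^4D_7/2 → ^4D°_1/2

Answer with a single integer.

1

(a) forbidden (ΔL, ΔJ fail)
(b) forbidden (ΔS, ΔL, ΔJ fail)
(c) forbidden (ΔS fails)
(d) forbidden (ΔS, ΔL, ΔJ fail)
(e) allowed
(f) forbidden (ΔJ fails)
Total allowed: 1 of 6.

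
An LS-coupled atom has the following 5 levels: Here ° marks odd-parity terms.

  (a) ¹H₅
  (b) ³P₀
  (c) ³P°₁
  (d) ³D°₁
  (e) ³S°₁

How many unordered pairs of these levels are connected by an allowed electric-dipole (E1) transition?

3

(a)–(b): forbidden (parity, ΔS, ΔL, ΔJ).
(a)–(c): forbidden (ΔS, ΔL, ΔJ).
(a)–(d): forbidden (ΔS, ΔL, ΔJ).
(a)–(e): forbidden (ΔS, ΔL, ΔJ).
(b)–(c): allowed.
(b)–(d): allowed.
(b)–(e): allowed.
(c)–(d): forbidden (parity).
(c)–(e): forbidden (parity).
(d)–(e): forbidden (parity, ΔL).
Allowed pairs: 3 of 10.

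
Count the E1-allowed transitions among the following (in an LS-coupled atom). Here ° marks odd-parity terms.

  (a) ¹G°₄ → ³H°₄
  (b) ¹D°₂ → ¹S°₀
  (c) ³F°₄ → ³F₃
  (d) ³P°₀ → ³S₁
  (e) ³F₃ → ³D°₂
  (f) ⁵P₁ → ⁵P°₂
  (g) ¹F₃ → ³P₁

(a) forbidden (parity, ΔS fail)
(b) forbidden (parity, ΔL, ΔJ fail)
(c) allowed
(d) allowed
(e) allowed
(f) allowed
(g) forbidden (parity, ΔS, ΔL, ΔJ fail)
Total allowed: 4 of 7.

4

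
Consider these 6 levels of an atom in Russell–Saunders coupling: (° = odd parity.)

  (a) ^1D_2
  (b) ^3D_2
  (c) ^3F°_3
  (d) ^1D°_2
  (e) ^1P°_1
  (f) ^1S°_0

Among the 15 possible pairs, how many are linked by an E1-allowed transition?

3

(a)–(b): forbidden (parity, ΔS).
(a)–(c): forbidden (ΔS).
(a)–(d): allowed.
(a)–(e): allowed.
(a)–(f): forbidden (ΔL, ΔJ).
(b)–(c): allowed.
(b)–(d): forbidden (ΔS).
(b)–(e): forbidden (ΔS).
(b)–(f): forbidden (ΔS, ΔL, ΔJ).
(c)–(d): forbidden (parity, ΔS).
(c)–(e): forbidden (parity, ΔS, ΔL, ΔJ).
(c)–(f): forbidden (parity, ΔS, ΔL, ΔJ).
(d)–(e): forbidden (parity).
(d)–(f): forbidden (parity, ΔL, ΔJ).
(e)–(f): forbidden (parity).
Allowed pairs: 3 of 15.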